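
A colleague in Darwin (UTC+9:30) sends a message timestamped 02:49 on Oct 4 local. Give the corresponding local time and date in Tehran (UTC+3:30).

In UTC: 02:49 − 9:30 = 17:19 on Oct 3.
Tehran is UTC+3:30: 17:19 + 3:30 = 20:49 on Oct 3.

20:49 on October 3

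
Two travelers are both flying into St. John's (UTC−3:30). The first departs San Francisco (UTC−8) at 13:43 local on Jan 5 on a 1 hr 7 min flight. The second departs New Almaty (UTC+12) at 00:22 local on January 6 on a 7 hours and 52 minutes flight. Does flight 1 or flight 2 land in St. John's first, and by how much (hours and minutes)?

the second, by 2 hours 36 minutes

Flight 1 in UTC: 13:43 + 8:00 = 21:43 on Jan 5.
+1 hour 7 minutes → arrive 22:50 UTC on Jan 5.
Flight 2 in UTC: 00:22 − 12:00 = 12:22 on Jan 5.
+7 hours and 52 minutes → arrive 20:14 UTC on Jan 5.
Flight 2 lands earlier by 2 hours 36 minutes.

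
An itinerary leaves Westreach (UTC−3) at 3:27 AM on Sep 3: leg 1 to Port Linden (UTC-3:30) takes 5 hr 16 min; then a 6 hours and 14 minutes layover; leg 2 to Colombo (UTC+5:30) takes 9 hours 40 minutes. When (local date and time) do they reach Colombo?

9:07 AM on Sep 4

Convert departure to UTC: 3:27 AM + 3:00 = 6:27 AM UTC on Sep 3.
Add 5 hours and 16 minutes leg 1 → 11:43 AM UTC.
Add 6 hours and 14 minutes layover in Port Linden → 5:57 PM UTC.
Add 9 hours and 40 minutes leg 2 → 3:37 AM UTC (Sep 4).
Colombo is UTC+5:30, so local arrival = 3:37 AM + 5:30 = 9:07 AM on Sep 4.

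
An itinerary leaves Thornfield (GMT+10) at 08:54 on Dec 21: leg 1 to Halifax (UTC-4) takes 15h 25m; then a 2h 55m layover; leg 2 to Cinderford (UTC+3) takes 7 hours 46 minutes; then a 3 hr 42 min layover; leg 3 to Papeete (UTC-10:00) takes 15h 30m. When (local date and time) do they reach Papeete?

10:12 on December 22

Convert departure to UTC: 08:54 − 10:00 = 22:54 UTC on Dec 20.
Add 15 hours and 25 minutes leg 1 → 14:19 UTC (Dec 21).
Add 2 hours 55 minutes layover in Halifax → 17:14 UTC.
Add 7 hours and 46 minutes leg 2 → 01:00 UTC (Dec 22).
Add 3 hours and 42 minutes layover in Cinderford → 04:42 UTC.
Add 15 hours 30 minutes leg 3 → 20:12 UTC.
Papeete is UTC−10:00, so local arrival = 20:12 − 10:00 = 10:12 on Dec 22.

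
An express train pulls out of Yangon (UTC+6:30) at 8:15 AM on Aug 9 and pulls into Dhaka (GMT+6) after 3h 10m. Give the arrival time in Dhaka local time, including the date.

10:55 AM on August 9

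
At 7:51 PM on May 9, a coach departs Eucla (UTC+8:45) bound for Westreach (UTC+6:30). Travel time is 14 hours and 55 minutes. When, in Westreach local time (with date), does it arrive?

Westreach is 2:15 behind Eucla.
After 14 hours and 55 minutes it is 10:46 AM (May 10) in Eucla.
Shift by the zone difference: 10:46 AM − 2:15 = 8:31 AM on May 10 in Westreach.

8:31 AM on May 10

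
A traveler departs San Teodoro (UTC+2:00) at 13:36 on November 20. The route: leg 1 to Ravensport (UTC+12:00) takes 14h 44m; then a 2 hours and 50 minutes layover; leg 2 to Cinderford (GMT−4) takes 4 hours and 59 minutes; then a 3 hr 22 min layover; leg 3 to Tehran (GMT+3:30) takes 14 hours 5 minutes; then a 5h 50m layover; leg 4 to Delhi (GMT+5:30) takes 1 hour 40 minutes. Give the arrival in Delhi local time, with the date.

Convert departure to UTC: 13:36 − 2:00 = 11:36 UTC on Nov 20.
Add 14 hours 44 minutes leg 1 → 02:20 UTC (Nov 21).
Add 2 hours and 50 minutes layover in Ravensport → 05:10 UTC.
Add 4 hours and 59 minutes leg 2 → 10:09 UTC.
Add 3 hours 22 minutes layover in Cinderford → 13:31 UTC.
Add 14 hours 5 minutes leg 3 → 03:36 UTC (Nov 22).
Add 5 hours and 50 minutes layover in Tehran → 09:26 UTC.
Add 1 hour and 40 minutes leg 4 → 11:06 UTC.
Delhi is UTC+5:30, so local arrival = 11:06 + 5:30 = 16:36 on Nov 22.

16:36 on Nov 22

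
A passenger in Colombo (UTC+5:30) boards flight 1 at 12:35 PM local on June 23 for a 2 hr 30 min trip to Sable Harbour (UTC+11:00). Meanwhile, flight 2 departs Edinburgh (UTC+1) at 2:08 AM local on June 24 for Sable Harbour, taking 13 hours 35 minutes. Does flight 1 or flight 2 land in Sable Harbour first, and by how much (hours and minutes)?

Flight 1 in UTC: 12:35 PM − 5:30 = 7:05 AM on Jun 23.
+2 hours 30 minutes → arrive 9:35 AM UTC on Jun 23.
Flight 2 in UTC: 2:08 AM − 1:00 = 1:08 AM on Jun 24.
+13 hours 35 minutes → arrive 2:43 PM UTC on Jun 24.
Flight 1 lands earlier by 29 hours 8 minutes.

the first, by 29 hours 8 minutes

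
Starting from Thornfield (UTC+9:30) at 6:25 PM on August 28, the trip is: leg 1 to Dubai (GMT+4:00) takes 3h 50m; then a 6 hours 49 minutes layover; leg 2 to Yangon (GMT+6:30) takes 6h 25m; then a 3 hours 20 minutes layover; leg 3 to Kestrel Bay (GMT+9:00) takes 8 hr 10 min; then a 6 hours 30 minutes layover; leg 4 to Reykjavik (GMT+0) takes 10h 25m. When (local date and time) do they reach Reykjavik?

6:24 AM on August 30

Convert departure to UTC: 6:25 PM − 9:30 = 8:55 AM UTC on Aug 28.
Add 3 hours 50 minutes leg 1 → 12:45 PM UTC.
Add 6 hours 49 minutes layover in Dubai → 7:34 PM UTC.
Add 6 hours 25 minutes leg 2 → 1:59 AM UTC (Aug 29).
Add 3 hours and 20 minutes layover in Yangon → 5:19 AM UTC.
Add 8 hours and 10 minutes leg 3 → 1:29 PM UTC.
Add 6 hours 30 minutes layover in Kestrel Bay → 7:59 PM UTC.
Add 10 hours 25 minutes leg 4 → 6:24 AM UTC (Aug 30).
Reykjavik is UTC+0, so local arrival is the same: 6:24 AM on Aug 30.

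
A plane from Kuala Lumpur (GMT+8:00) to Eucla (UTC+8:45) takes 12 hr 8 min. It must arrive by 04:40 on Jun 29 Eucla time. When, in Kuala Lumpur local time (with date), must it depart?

15:47 on June 28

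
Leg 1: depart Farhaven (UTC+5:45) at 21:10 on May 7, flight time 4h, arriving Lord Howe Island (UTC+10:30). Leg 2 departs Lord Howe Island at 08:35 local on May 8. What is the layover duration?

Convert departure to UTC: 21:10 − 5:45 = 15:25 UTC on May 7.
Add 4 hours flight time → 19:25 UTC.
Lord Howe Island is UTC+10:30, so local arrival = 19:25 + 10:30 = 05:55 on May 8.
Layover = 08:35 − 05:55 = 2 hours 40 minutes.

2 hours 40 minutes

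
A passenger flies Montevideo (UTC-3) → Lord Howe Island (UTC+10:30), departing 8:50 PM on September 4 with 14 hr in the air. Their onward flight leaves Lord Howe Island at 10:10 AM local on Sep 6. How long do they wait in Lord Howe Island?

9 hours 50 minutes

Convert departure to UTC: 8:50 PM + 3:00 = 11:50 PM UTC on Sep 4.
Add 14 hours flight time → 1:50 PM UTC (Sep 5).
Lord Howe Island is UTC+10:30, so local arrival = 1:50 PM + 10:30 = 12:20 AM on Sep 6.
Layover = 10:10 AM − 12:20 AM = 9 hours 50 minutes.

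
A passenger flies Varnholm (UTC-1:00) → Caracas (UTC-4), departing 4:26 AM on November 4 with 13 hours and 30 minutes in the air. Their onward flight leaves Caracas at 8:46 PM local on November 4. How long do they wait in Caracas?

Convert departure to UTC: 4:26 AM + 1:00 = 5:26 AM UTC on Nov 4.
Add 13 hours 30 minutes flight time → 6:56 PM UTC.
Caracas is UTC−4:00, so local arrival = 6:56 PM − 4:00 = 2:56 PM on Nov 4.
Layover = 8:46 PM − 2:56 PM = 5 hours 50 minutes.

5 hours 50 minutes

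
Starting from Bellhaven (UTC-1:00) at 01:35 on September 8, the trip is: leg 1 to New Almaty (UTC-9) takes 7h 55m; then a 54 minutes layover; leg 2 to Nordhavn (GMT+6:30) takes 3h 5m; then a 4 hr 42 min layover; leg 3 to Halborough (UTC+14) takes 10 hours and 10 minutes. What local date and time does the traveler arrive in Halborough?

Convert departure to UTC: 01:35 + 1:00 = 02:35 UTC on Sep 8.
Add 7 hours 55 minutes leg 1 → 10:30 UTC.
Add 54 minutes layover in New Almaty → 11:24 UTC.
Add 3 hours 5 minutes leg 2 → 14:29 UTC.
Add 4 hours and 42 minutes layover in Nordhavn → 19:11 UTC.
Add 10 hours 10 minutes leg 3 → 05:21 UTC (Sep 9).
Halborough is UTC+14:00, so local arrival = 05:21 + 14:00 = 19:21 on Sep 9.

19:21 on September 9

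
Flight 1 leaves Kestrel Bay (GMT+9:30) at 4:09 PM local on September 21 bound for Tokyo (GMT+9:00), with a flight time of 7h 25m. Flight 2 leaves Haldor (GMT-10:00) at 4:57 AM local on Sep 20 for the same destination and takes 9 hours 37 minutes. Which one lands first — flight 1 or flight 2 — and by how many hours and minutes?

Flight 1 in UTC: 4:09 PM − 9:30 = 6:39 AM on Sep 21.
+7 hours and 25 minutes → arrive 2:04 PM UTC on Sep 21.
Flight 2 in UTC: 4:57 AM + 10:00 = 2:57 PM on Sep 20.
+9 hours and 37 minutes → arrive 12:34 AM UTC on Sep 21.
Flight 2 lands earlier by 13 hours 30 minutes.

the second, by 13 hours 30 minutes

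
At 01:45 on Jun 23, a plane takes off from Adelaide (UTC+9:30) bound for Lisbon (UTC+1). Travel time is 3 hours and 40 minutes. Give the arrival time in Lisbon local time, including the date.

Convert departure to UTC: 01:45 − 9:30 = 16:15 UTC on Jun 22.
Add 3 hours and 40 minutes travel time → 19:55 UTC.
Lisbon is UTC+1:00, so local arrival = 19:55 + 1:00 = 20:55 on Jun 22.

20:55 on June 22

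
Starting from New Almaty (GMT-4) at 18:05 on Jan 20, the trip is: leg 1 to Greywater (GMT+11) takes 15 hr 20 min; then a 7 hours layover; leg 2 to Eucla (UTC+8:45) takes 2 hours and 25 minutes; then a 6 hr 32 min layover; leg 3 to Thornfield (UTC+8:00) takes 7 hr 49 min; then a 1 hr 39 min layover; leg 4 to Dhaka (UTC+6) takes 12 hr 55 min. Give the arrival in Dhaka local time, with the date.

Convert departure to UTC: 18:05 + 4:00 = 22:05 UTC on Jan 20.
Add 15 hours and 20 minutes leg 1 → 13:25 UTC (Jan 21).
Add 7 hours layover in Greywater → 20:25 UTC.
Add 2 hours 25 minutes leg 2 → 22:50 UTC.
Add 6 hours and 32 minutes layover in Eucla → 05:22 UTC (Jan 22).
Add 7 hours 49 minutes leg 3 → 13:11 UTC.
Add 1 hour and 39 minutes layover in Thornfield → 14:50 UTC.
Add 12 hours and 55 minutes leg 4 → 03:45 UTC (Jan 23).
Dhaka is UTC+6:00, so local arrival = 03:45 + 6:00 = 09:45 on Jan 23.

09:45 on Jan 23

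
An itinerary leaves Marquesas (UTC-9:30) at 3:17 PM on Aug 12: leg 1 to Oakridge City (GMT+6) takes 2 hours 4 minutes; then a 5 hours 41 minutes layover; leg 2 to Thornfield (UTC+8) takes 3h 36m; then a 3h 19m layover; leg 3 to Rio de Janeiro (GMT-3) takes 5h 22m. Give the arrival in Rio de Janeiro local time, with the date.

Convert departure to UTC: 3:17 PM + 9:30 = 12:47 AM UTC on Aug 13.
Add 2 hours 4 minutes leg 1 → 2:51 AM UTC.
Add 5 hours 41 minutes layover in Oakridge City → 8:32 AM UTC.
Add 3 hours and 36 minutes leg 2 → 12:08 PM UTC.
Add 3 hours and 19 minutes layover in Thornfield → 3:27 PM UTC.
Add 5 hours and 22 minutes leg 3 → 8:49 PM UTC.
Rio de Janeiro is UTC−3:00, so local arrival = 8:49 PM − 3:00 = 5:49 PM on Aug 13.

5:49 PM on August 13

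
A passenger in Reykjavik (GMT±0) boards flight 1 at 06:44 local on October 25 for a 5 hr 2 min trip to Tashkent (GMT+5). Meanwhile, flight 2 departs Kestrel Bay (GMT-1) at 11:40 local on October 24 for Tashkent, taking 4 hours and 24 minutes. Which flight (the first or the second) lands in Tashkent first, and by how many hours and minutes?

Flight 1 departs at 06:44 UTC (Oct 25).
+5 hours 2 minutes → arrive 11:46 UTC on Oct 25.
Flight 2 in UTC: 11:40 + 1:00 = 12:40 on Oct 24.
+4 hours 24 minutes → arrive 17:04 UTC on Oct 24.
Flight 2 lands earlier by 18 hours 42 minutes.

the second, by 18 hours 42 minutes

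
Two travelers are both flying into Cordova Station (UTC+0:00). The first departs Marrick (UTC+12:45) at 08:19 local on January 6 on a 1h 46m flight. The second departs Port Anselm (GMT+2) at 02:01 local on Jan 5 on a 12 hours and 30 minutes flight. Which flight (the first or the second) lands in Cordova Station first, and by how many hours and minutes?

the second, by 8 hours 49 minutes

Flight 1 in UTC: 08:19 − 12:45 = 19:34 on Jan 5.
+1 hour and 46 minutes → arrive 21:20 UTC on Jan 5.
Flight 2 in UTC: 02:01 − 2:00 = 00:01 on Jan 5.
+12 hours and 30 minutes → arrive 12:31 UTC on Jan 5.
Flight 2 lands earlier by 8 hours 49 minutes.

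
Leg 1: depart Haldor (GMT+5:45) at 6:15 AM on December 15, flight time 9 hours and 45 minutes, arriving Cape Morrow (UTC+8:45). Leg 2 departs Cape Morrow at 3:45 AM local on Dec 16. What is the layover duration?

8 hours 45 minutes

Convert departure to UTC: 6:15 AM − 5:45 = 12:30 AM UTC on Dec 15.
Add 9 hours and 45 minutes flight time → 10:15 AM UTC.
Cape Morrow is UTC+8:45, so local arrival = 10:15 AM + 8:45 = 7:00 PM on Dec 15.
Layover = 3:45 AM − 7:00 PM (+1 day) = 8 hours 45 minutes.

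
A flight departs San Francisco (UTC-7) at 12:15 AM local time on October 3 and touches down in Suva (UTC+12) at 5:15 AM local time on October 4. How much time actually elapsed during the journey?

10 hours

Departure in UTC: 12:15 AM + 7:00 = 7:15 AM on Oct 3.
Arrival in UTC: 5:15 AM − 12:00 = 5:15 PM on Oct 3.
Elapsed = 5:15 PM − 7:15 AM = 10 hours.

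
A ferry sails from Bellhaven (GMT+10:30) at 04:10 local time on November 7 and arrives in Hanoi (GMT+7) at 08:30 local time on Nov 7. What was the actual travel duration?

7 hours 50 minutes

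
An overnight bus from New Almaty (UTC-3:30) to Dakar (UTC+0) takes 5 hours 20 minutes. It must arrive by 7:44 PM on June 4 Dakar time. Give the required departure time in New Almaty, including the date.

Target arrival is already UTC: 7:44 PM on Jun 4.
Subtract 5 hours and 20 minutes → departure 2:24 PM UTC on Jun 4.
New Almaty is UTC−3:30: 2:24 PM − 3:30 = 10:54 AM on Jun 4.

10:54 AM on Jun 4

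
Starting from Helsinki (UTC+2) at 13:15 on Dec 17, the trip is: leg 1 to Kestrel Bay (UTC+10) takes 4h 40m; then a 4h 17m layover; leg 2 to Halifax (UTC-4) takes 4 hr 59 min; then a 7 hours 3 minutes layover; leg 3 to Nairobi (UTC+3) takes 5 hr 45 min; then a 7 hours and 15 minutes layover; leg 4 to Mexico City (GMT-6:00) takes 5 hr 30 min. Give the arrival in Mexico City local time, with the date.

Convert departure to UTC: 13:15 − 2:00 = 11:15 UTC on Dec 17.
Add 4 hours 40 minutes leg 1 → 15:55 UTC.
Add 4 hours 17 minutes layover in Kestrel Bay → 20:12 UTC.
Add 4 hours and 59 minutes leg 2 → 01:11 UTC (Dec 18).
Add 7 hours and 3 minutes layover in Halifax → 08:14 UTC.
Add 5 hours and 45 minutes leg 3 → 13:59 UTC.
Add 7 hours 15 minutes layover in Nairobi → 21:14 UTC.
Add 5 hours 30 minutes leg 4 → 02:44 UTC (Dec 19).
Mexico City is UTC−6:00, so local arrival = 02:44 − 6:00 = 20:44 on Dec 18.

20:44 on Dec 18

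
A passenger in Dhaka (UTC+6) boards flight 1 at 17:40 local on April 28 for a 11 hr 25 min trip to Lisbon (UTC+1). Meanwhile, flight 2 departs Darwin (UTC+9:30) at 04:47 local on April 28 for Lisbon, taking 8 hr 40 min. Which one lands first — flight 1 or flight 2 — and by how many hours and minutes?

Flight 1 in UTC: 17:40 − 6:00 = 11:40 on Apr 28.
+11 hours 25 minutes → arrive 23:05 UTC on Apr 28.
Flight 2 in UTC: 04:47 − 9:30 = 19:17 on Apr 27.
+8 hours 40 minutes → arrive 03:57 UTC on Apr 28.
Flight 2 lands earlier by 19 hours 8 minutes.

the second, by 19 hours 8 minutes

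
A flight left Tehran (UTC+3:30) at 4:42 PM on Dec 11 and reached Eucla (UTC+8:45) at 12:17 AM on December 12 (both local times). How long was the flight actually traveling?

2 hours 20 minutes

Departure in UTC: 4:42 PM − 3:30 = 1:12 PM on Dec 11.
Arrival in UTC: 12:17 AM − 8:45 = 3:32 PM on Dec 11.
Elapsed = 3:32 PM − 1:12 PM = 2 hours 20 minutes.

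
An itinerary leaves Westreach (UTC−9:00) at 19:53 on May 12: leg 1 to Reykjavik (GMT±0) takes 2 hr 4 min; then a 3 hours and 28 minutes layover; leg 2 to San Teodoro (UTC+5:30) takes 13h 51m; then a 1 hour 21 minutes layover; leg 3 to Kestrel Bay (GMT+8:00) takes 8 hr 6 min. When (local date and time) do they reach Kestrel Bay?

17:43 on May 14

Convert departure to UTC: 19:53 + 9:00 = 04:53 UTC on May 13.
Add 2 hours 4 minutes leg 1 → 06:57 UTC.
Add 3 hours 28 minutes layover in Reykjavik → 10:25 UTC.
Add 13 hours and 51 minutes leg 2 → 00:16 UTC (May 14).
Add 1 hour and 21 minutes layover in San Teodoro → 01:37 UTC.
Add 8 hours and 6 minutes leg 3 → 09:43 UTC.
Kestrel Bay is UTC+8:00, so local arrival = 09:43 + 8:00 = 17:43 on May 14.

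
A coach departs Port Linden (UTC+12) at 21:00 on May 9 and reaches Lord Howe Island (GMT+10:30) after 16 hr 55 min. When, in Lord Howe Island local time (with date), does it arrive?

Convert departure to UTC: 21:00 − 12:00 = 09:00 UTC on May 9.
Add 16 hours and 55 minutes travel time → 01:55 UTC (May 10).
Lord Howe Island is UTC+10:30, so local arrival = 01:55 + 10:30 = 12:25 on May 10.

12:25 on May 10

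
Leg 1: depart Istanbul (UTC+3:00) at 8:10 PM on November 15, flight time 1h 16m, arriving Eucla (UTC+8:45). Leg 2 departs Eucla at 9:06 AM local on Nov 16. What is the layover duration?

Convert departure to UTC: 8:10 PM − 3:00 = 5:10 PM UTC on Nov 15.
Add 1 hour and 16 minutes flight time → 6:26 PM UTC.
Eucla is UTC+8:45, so local arrival = 6:26 PM + 8:45 = 3:11 AM on Nov 16.
Layover = 9:06 AM − 3:11 AM = 5 hours 55 minutes.

5 hours 55 minutes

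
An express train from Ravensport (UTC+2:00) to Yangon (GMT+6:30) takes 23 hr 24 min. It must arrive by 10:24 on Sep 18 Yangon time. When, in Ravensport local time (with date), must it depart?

06:30 on September 17

Target arrival in UTC: 10:24 − 6:30 = 03:54 on Sep 18.
Subtract 23 hours and 24 minutes → departure 04:30 UTC on Sep 17.
Ravensport is UTC+2:00: 04:30 + 2:00 = 06:30 on Sep 17.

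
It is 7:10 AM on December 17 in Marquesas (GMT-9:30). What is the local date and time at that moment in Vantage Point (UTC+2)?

In UTC: 7:10 AM + 9:30 = 4:40 PM on Dec 17.
Vantage Point is UTC+2:00: 4:40 PM + 2:00 = 6:40 PM on Dec 17.

6:40 PM on December 17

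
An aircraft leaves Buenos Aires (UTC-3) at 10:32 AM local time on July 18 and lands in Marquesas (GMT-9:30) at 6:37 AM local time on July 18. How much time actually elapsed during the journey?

Marquesas is 6:30 behind Buenos Aires.
Clock-face elapsed time (ignoring zones) is −3 hours 55 minutes.
Actual elapsed = −3 hours 55 minutes + 6:30 = 2 hours 35 minutes.

2 hours 35 minutes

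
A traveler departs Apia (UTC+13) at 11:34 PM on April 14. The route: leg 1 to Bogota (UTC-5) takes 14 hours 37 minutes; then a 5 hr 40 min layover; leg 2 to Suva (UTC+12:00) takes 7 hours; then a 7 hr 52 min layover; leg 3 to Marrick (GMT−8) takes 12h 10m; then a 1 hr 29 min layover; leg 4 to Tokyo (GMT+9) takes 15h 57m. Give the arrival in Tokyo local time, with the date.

Convert departure to UTC: 11:34 PM − 13:00 = 10:34 AM UTC on Apr 14.
Add 14 hours and 37 minutes leg 1 → 1:11 AM UTC (Apr 15).
Add 5 hours and 40 minutes layover in Bogota → 6:51 AM UTC.
Add 7 hours leg 2 → 1:51 PM UTC.
Add 7 hours 52 minutes layover in Suva → 9:43 PM UTC.
Add 12 hours and 10 minutes leg 3 → 9:53 AM UTC (Apr 16).
Add 1 hour 29 minutes layover in Marrick → 11:22 AM UTC.
Add 15 hours 57 minutes leg 4 → 3:19 AM UTC (Apr 17).
Tokyo is UTC+9:00, so local arrival = 3:19 AM + 9:00 = 12:19 PM on Apr 17.

12:19 PM on April 17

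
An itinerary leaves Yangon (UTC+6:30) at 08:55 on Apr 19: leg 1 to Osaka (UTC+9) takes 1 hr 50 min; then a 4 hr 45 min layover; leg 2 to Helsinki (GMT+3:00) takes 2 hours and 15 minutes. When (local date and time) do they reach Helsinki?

14:15 on April 19

Convert departure to UTC: 08:55 − 6:30 = 02:25 UTC on Apr 19.
Add 1 hour 50 minutes leg 1 → 04:15 UTC.
Add 4 hours and 45 minutes layover in Osaka → 09:00 UTC.
Add 2 hours 15 minutes leg 2 → 11:15 UTC.
Helsinki is UTC+3:00, so local arrival = 11:15 + 3:00 = 14:15 on Apr 19.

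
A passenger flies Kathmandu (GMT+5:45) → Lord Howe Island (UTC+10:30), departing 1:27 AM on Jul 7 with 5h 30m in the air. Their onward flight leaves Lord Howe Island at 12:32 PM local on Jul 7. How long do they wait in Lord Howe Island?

Convert departure to UTC: 1:27 AM − 5:45 = 7:42 PM UTC on Jul 6.
Add 5 hours 30 minutes flight time → 1:12 AM UTC (Jul 7).
Lord Howe Island is UTC+10:30, so local arrival = 1:12 AM + 10:30 = 11:42 AM on Jul 7.
Layover = 12:32 PM − 11:42 AM = 50 minutes.

50 minutes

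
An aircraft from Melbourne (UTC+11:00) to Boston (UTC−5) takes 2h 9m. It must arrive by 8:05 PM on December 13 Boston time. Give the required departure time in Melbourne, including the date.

Target arrival in UTC: 8:05 PM + 5:00 = 1:05 AM on Dec 14.
Subtract 2 hours and 9 minutes → departure 10:56 PM UTC on Dec 13.
Melbourne is UTC+11:00: 10:56 PM + 11:00 = 9:56 AM on Dec 14.

9:56 AM on December 14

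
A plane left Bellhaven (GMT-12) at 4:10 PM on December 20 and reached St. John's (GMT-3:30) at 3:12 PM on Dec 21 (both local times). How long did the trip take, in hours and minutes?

14 hours 32 minutes

St. John's is 8:30 ahead of Bellhaven.
Clock-face elapsed time (ignoring zones) is 23 hours 2 minutes.
Actual elapsed = 23 hours 2 minutes − 8:30 = 14 hours 32 minutes.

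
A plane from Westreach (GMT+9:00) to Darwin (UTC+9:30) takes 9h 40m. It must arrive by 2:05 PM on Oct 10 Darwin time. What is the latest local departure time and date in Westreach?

Target arrival in UTC: 2:05 PM − 9:30 = 4:35 AM on Oct 10.
Subtract 9 hours and 40 minutes → departure 6:55 PM UTC on Oct 9.
Westreach is UTC+9:00: 6:55 PM + 9:00 = 3:55 AM on Oct 10.

3:55 AM on Oct 10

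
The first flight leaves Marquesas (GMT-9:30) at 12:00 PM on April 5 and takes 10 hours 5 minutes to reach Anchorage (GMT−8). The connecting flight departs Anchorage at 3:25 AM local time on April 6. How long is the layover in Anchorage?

Convert departure to UTC: 12:00 PM + 9:30 = 9:30 PM UTC on Apr 5.
Add 10 hours 5 minutes flight time → 7:35 AM UTC (Apr 6).
Anchorage is UTC−8:00, so local arrival = 7:35 AM − 8:00 = 11:35 PM on Apr 5.
Layover = 3:25 AM − 11:35 PM (+1 day) = 3 hours 50 minutes.

3 hours 50 minutes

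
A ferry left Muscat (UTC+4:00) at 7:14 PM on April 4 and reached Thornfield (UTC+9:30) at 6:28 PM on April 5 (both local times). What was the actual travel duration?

Departure in UTC: 7:14 PM − 4:00 = 3:14 PM on Apr 4.
Arrival in UTC: 6:28 PM − 9:30 = 8:58 AM on Apr 5.
Elapsed = 8:58 AM − 3:14 PM (+1 day) = 17 hours 44 minutes.

17 hours 44 minutes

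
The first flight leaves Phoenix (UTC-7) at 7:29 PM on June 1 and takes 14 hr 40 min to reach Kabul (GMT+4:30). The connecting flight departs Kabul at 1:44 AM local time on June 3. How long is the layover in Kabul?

Convert departure to UTC: 7:29 PM + 7:00 = 2:29 AM UTC on Jun 2.
Add 14 hours 40 minutes flight time → 5:09 PM UTC.
Kabul is UTC+4:30, so local arrival = 5:09 PM + 4:30 = 9:39 PM on Jun 2.
Layover = 1:44 AM − 9:39 PM (+1 day) = 4 hours 5 minutes.

4 hours 5 minutes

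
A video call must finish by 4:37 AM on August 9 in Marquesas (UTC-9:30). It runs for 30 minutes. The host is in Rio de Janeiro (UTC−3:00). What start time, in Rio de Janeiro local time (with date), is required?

Target end time in UTC: 4:37 AM + 9:30 = 2:07 PM on Aug 9.
Subtract 30 minutes → start 1:37 PM UTC on Aug 9.
Rio de Janeiro is UTC−3:00: 1:37 PM − 3:00 = 10:37 AM on Aug 9.

10:37 AM on Aug 9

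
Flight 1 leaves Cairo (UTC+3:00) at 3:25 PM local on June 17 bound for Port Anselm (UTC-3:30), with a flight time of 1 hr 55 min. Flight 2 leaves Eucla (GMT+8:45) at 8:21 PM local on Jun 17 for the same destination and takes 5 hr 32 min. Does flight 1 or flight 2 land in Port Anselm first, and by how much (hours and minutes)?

Flight 1 in UTC: 3:25 PM − 3:00 = 12:25 PM on Jun 17.
+1 hour 55 minutes → arrive 2:20 PM UTC on Jun 17.
Flight 2 in UTC: 8:21 PM − 8:45 = 11:36 AM on Jun 17.
+5 hours and 32 minutes → arrive 5:08 PM UTC on Jun 17.
Flight 1 lands earlier by 2 hours 48 minutes.

the first, by 2 hours 48 minutes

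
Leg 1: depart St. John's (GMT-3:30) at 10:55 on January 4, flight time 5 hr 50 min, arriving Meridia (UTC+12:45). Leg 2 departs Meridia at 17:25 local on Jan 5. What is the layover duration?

8 hours 25 minutes

Convert departure to UTC: 10:55 + 3:30 = 14:25 UTC on Jan 4.
Add 5 hours 50 minutes flight time → 20:15 UTC.
Meridia is UTC+12:45, so local arrival = 20:15 + 12:45 = 09:00 on Jan 5.
Layover = 17:25 − 09:00 = 8 hours 25 minutes.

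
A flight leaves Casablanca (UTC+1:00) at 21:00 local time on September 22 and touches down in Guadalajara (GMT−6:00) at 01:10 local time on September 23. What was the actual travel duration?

11 hours 10 minutes

Departure in UTC: 21:00 − 1:00 = 20:00 on Sep 22.
Arrival in UTC: 01:10 + 6:00 = 07:10 on Sep 23.
Elapsed = 07:10 − 20:00 (+1 day) = 11 hours 10 minutes.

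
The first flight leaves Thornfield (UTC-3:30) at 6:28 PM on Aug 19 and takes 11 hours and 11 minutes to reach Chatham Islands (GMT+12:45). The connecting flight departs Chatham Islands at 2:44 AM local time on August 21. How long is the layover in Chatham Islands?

4 hours 50 minutes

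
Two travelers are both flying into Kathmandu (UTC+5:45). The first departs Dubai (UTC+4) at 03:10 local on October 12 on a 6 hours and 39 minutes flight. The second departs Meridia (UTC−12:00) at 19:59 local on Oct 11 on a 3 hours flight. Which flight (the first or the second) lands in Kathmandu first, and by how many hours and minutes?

the first, by 5 hours 10 minutes

Flight 1 in UTC: 03:10 − 4:00 = 23:10 on Oct 11.
+6 hours and 39 minutes → arrive 05:49 UTC on Oct 12.
Flight 2 in UTC: 19:59 + 12:00 = 07:59 on Oct 12.
+3 hours → arrive 10:59 UTC on Oct 12.
Flight 1 lands earlier by 5 hours 10 minutes.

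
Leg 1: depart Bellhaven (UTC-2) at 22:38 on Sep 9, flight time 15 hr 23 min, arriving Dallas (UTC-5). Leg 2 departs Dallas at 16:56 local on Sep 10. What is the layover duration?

Convert departure to UTC: 22:38 + 2:00 = 00:38 UTC on Sep 10.
Add 15 hours 23 minutes flight time → 16:01 UTC.
Dallas is UTC−5:00, so local arrival = 16:01 − 5:00 = 11:01 on Sep 10.
Layover = 16:56 − 11:01 = 5 hours 55 minutes.

5 hours 55 minutes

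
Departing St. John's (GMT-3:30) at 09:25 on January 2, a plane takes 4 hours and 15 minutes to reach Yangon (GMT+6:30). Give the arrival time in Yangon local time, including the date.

23:40 on January 2

Yangon is 10:00 ahead of St. John's.
After 4 hours 15 minutes it is 13:40 in St. John's.
Shift by the zone difference: 13:40 + 10:00 = 23:40 on Jan 2 in Yangon.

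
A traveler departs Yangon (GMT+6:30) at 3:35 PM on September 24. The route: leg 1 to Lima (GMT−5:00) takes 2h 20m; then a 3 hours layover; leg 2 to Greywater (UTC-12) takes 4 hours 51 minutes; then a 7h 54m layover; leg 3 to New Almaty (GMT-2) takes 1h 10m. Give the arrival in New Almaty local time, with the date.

Convert departure to UTC: 3:35 PM − 6:30 = 9:05 AM UTC on Sep 24.
Add 2 hours 20 minutes leg 1 → 11:25 AM UTC.
Add 3 hours layover in Lima → 2:25 PM UTC.
Add 4 hours 51 minutes leg 2 → 7:16 PM UTC.
Add 7 hours and 54 minutes layover in Greywater → 3:10 AM UTC (Sep 25).
Add 1 hour and 10 minutes leg 3 → 4:20 AM UTC.
New Almaty is UTC−2:00, so local arrival = 4:20 AM − 2:00 = 2:20 AM on Sep 25.

2:20 AM on September 25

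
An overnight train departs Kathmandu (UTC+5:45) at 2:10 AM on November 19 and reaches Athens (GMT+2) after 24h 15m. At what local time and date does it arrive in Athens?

Convert departure to UTC: 2:10 AM − 5:45 = 8:25 PM UTC on Nov 18.
Add 24 hours 15 minutes travel time → 8:40 PM UTC (Nov 19).
Athens is UTC+2:00, so local arrival = 8:40 PM + 2:00 = 10:40 PM on Nov 19.

10:40 PM on November 19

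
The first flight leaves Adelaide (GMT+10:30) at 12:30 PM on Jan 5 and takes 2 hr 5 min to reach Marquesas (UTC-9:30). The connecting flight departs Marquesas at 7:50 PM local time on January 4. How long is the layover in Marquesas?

Convert departure to UTC: 12:30 PM − 10:30 = 2:00 AM UTC on Jan 5.
Add 2 hours and 5 minutes flight time → 4:05 AM UTC.
Marquesas is UTC−9:30, so local arrival = 4:05 AM − 9:30 = 6:35 PM on Jan 4.
Layover = 7:50 PM − 6:35 PM = 1 hour 15 minutes.

1 hour 15 minutes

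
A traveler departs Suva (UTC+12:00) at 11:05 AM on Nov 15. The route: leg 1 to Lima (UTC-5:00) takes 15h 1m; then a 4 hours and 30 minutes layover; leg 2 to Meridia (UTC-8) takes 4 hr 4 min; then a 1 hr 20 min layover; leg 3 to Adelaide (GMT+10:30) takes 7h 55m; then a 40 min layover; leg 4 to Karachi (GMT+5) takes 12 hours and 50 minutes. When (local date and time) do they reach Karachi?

Convert departure to UTC: 11:05 AM − 12:00 = 11:05 PM UTC on Nov 14.
Add 15 hours and 1 minute leg 1 → 2:06 PM UTC (Nov 15).
Add 4 hours and 30 minutes layover in Lima → 6:36 PM UTC.
Add 4 hours 4 minutes leg 2 → 10:40 PM UTC.
Add 1 hour and 20 minutes layover in Meridia → 12:00 AM UTC (Nov 16).
Add 7 hours and 55 minutes leg 3 → 7:55 AM UTC.
Add 40 minutes layover in Adelaide → 8:35 AM UTC.
Add 12 hours and 50 minutes leg 4 → 9:25 PM UTC.
Karachi is UTC+5:00, so local arrival = 9:25 PM + 5:00 = 2:25 AM on Nov 17.

2:25 AM on Nov 17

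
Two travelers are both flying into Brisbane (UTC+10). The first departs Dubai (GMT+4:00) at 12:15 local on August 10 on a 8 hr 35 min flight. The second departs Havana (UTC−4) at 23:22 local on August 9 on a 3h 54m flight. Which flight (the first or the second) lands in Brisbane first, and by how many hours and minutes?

the second, by 9 hours 34 minutes

Flight 1 in UTC: 12:15 − 4:00 = 08:15 on Aug 10.
+8 hours and 35 minutes → arrive 16:50 UTC on Aug 10.
Flight 2 in UTC: 23:22 + 4:00 = 03:22 on Aug 10.
+3 hours and 54 minutes → arrive 07:16 UTC on Aug 10.
Flight 2 lands earlier by 9 hours 34 minutes.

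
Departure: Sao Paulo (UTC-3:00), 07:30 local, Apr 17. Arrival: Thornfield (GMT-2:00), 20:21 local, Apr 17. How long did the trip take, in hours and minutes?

11 hours 51 minutes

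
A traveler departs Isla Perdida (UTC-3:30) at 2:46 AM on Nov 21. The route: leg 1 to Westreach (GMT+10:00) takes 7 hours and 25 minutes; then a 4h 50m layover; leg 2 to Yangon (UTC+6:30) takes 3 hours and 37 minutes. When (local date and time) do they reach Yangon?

Convert departure to UTC: 2:46 AM + 3:30 = 6:16 AM UTC on Nov 21.
Add 7 hours 25 minutes leg 1 → 1:41 PM UTC.
Add 4 hours and 50 minutes layover in Westreach → 6:31 PM UTC.
Add 3 hours and 37 minutes leg 2 → 10:08 PM UTC.
Yangon is UTC+6:30, so local arrival = 10:08 PM + 6:30 = 4:38 AM on Nov 22.

4:38 AM on November 22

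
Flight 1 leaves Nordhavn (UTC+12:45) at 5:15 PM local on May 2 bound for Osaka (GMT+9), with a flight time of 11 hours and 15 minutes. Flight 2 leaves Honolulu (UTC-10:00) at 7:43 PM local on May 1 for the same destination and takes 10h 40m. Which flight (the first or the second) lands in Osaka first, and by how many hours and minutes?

Flight 1 in UTC: 5:15 PM − 12:45 = 4:30 AM on May 2.
+11 hours 15 minutes → arrive 3:45 PM UTC on May 2.
Flight 2 in UTC: 7:43 PM + 10:00 = 5:43 AM on May 2.
+10 hours 40 minutes → arrive 4:23 PM UTC on May 2.
Flight 1 lands earlier by 38 minutes.

the first, by 38 minutes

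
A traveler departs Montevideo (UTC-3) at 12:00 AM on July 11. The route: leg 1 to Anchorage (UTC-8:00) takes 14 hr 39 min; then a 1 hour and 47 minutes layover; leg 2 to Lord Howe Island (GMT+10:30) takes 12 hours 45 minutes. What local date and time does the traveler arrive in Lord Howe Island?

6:41 PM on July 12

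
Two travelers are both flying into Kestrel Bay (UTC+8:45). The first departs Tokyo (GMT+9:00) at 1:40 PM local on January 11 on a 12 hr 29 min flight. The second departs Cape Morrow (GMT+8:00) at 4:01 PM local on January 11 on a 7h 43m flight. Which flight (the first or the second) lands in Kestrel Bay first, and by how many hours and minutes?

Flight 1 in UTC: 1:40 PM − 9:00 = 4:40 AM on Jan 11.
+12 hours and 29 minutes → arrive 5:09 PM UTC on Jan 11.
Flight 2 in UTC: 4:01 PM − 8:00 = 8:01 AM on Jan 11.
+7 hours and 43 minutes → arrive 3:44 PM UTC on Jan 11.
Flight 2 lands earlier by 1 hour 25 minutes.

the second, by 1 hour 25 minutes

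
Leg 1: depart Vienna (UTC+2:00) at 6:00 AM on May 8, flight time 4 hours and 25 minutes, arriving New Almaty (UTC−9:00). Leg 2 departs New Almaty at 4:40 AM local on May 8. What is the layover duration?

5 hours 15 minutes

Convert departure to UTC: 6:00 AM − 2:00 = 4:00 AM UTC on May 8.
Add 4 hours 25 minutes flight time → 8:25 AM UTC.
New Almaty is UTC−9:00, so local arrival = 8:25 AM − 9:00 = 11:25 PM on May 7.
Layover = 4:40 AM − 11:25 PM (+1 day) = 5 hours 15 minutes.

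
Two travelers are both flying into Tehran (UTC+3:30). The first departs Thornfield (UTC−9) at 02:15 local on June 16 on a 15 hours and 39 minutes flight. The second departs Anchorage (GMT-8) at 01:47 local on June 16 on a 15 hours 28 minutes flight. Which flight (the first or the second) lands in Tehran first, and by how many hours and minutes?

Flight 1 in UTC: 02:15 + 9:00 = 11:15 on Jun 16.
+15 hours 39 minutes → arrive 02:54 UTC on Jun 17.
Flight 2 in UTC: 01:47 + 8:00 = 09:47 on Jun 16.
+15 hours 28 minutes → arrive 01:15 UTC on Jun 17.
Flight 2 lands earlier by 1 hour 39 minutes.

the second, by 1 hour 39 minutes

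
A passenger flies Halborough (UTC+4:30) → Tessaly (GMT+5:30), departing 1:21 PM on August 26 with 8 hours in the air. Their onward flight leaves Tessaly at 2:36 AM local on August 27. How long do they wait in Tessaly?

Convert departure to UTC: 1:21 PM − 4:30 = 8:51 AM UTC on Aug 26.
Add 8 hours flight time → 4:51 PM UTC.
Tessaly is UTC+5:30, so local arrival = 4:51 PM + 5:30 = 10:21 PM on Aug 26.
Layover = 2:36 AM − 10:21 PM (+1 day) = 4 hours 15 minutes.

4 hours 15 minutes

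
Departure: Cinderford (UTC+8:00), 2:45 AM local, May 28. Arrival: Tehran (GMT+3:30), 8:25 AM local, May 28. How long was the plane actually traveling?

Tehran is 4:30 behind Cinderford.
Clock-face elapsed time (ignoring zones) is 5 hours 40 minutes.
Actual elapsed = 5 hours 40 minutes + 4:30 = 10 hours 10 minutes.

10 hours 10 minutes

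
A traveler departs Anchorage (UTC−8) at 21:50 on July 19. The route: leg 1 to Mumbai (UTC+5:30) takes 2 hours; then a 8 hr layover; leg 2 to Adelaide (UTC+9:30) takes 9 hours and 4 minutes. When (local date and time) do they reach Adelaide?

Convert departure to UTC: 21:50 + 8:00 = 05:50 UTC on Jul 20.
Add 2 hours leg 1 → 07:50 UTC.
Add 8 hours layover in Mumbai → 15:50 UTC.
Add 9 hours and 4 minutes leg 2 → 00:54 UTC (Jul 21).
Adelaide is UTC+9:30, so local arrival = 00:54 + 9:30 = 10:24 on Jul 21.

10:24 on July 21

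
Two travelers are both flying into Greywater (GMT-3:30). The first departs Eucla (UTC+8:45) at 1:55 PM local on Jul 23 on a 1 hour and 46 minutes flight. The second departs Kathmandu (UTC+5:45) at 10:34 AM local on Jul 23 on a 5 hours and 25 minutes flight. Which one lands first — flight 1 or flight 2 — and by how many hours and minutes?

the first, by 3 hours 18 minutes

Flight 1 in UTC: 1:55 PM − 8:45 = 5:10 AM on Jul 23.
+1 hour and 46 minutes → arrive 6:56 AM UTC on Jul 23.
Flight 2 in UTC: 10:34 AM − 5:45 = 4:49 AM on Jul 23.
+5 hours 25 minutes → arrive 10:14 AM UTC on Jul 23.
Flight 1 lands earlier by 3 hours 18 minutes.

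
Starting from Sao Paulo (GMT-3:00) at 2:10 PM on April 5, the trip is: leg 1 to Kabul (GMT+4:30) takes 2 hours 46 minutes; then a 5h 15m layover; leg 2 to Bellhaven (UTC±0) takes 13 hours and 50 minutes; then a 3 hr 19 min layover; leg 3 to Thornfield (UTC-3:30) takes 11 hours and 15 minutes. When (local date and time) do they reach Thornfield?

2:05 AM on Apr 7

Convert departure to UTC: 2:10 PM + 3:00 = 5:10 PM UTC on Apr 5.
Add 2 hours and 46 minutes leg 1 → 7:56 PM UTC.
Add 5 hours and 15 minutes layover in Kabul → 1:11 AM UTC (Apr 6).
Add 13 hours 50 minutes leg 2 → 3:01 PM UTC.
Add 3 hours 19 minutes layover in Bellhaven → 6:20 PM UTC.
Add 11 hours 15 minutes leg 3 → 5:35 AM UTC (Apr 7).
Thornfield is UTC−3:30, so local arrival = 5:35 AM − 3:30 = 2:05 AM on Apr 7.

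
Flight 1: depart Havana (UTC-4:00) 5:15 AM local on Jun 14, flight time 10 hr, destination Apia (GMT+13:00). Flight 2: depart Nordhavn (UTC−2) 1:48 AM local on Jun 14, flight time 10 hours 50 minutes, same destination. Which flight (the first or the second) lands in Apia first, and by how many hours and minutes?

the second, by 4 hours 37 minutes

Flight 1 in UTC: 5:15 AM + 4:00 = 9:15 AM on Jun 14.
+10 hours → arrive 7:15 PM UTC on Jun 14.
Flight 2 in UTC: 1:48 AM + 2:00 = 3:48 AM on Jun 14.
+10 hours and 50 minutes → arrive 2:38 PM UTC on Jun 14.
Flight 2 lands earlier by 4 hours 37 minutes.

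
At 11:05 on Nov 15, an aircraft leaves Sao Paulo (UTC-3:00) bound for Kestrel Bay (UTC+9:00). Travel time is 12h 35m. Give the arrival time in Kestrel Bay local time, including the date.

11:40 on November 16

Kestrel Bay is 12:00 ahead of Sao Paulo.
After 12 hours 35 minutes it is 23:40 in Sao Paulo.
Shift by the zone difference: 23:40 + 12:00 = 11:40 on Nov 16 in Kestrel Bay.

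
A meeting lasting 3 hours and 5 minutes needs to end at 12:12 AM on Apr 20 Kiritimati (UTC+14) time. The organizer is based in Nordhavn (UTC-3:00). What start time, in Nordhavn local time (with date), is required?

4:07 AM on April 19

Target end time in UTC: 12:12 AM − 14:00 = 10:12 AM on Apr 19.
Subtract 3 hours and 5 minutes → start 7:07 AM UTC on Apr 19.
Nordhavn is UTC−3:00: 7:07 AM − 3:00 = 4:07 AM on Apr 19.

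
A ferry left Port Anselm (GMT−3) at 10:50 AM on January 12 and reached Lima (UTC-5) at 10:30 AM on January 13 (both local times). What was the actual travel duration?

Lima is 2:00 behind Port Anselm.
Clock-face elapsed time (ignoring zones) is 23 hours 40 minutes.
Actual elapsed = 23 hours 40 minutes + 2:00 = 25 hours 40 minutes.

25 hours 40 minutes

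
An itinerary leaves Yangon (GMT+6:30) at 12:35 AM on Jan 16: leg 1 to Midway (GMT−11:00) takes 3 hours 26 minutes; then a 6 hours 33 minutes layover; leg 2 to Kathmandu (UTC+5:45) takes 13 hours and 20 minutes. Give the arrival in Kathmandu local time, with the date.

Convert departure to UTC: 12:35 AM − 6:30 = 6:05 PM UTC on Jan 15.
Add 3 hours and 26 minutes leg 1 → 9:31 PM UTC.
Add 6 hours and 33 minutes layover in Midway → 4:04 AM UTC (Jan 16).
Add 13 hours 20 minutes leg 2 → 5:24 PM UTC.
Kathmandu is UTC+5:45, so local arrival = 5:24 PM + 5:45 = 11:09 PM on Jan 16.

11:09 PM on Jan 16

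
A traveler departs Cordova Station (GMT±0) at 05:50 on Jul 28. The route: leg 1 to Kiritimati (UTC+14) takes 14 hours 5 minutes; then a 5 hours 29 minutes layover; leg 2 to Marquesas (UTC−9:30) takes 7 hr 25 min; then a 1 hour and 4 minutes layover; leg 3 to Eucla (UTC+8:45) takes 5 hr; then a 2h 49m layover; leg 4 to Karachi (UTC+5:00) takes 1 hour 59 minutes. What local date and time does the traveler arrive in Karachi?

Cordova Station is at UTC+0, so departure is already 05:50 UTC on Jul 28.
Add 14 hours and 5 minutes leg 1 → 19:55 UTC.
Add 5 hours and 29 minutes layover in Kiritimati → 01:24 UTC (Jul 29).
Add 7 hours 25 minutes leg 2 → 08:49 UTC.
Add 1 hour 4 minutes layover in Marquesas → 09:53 UTC.
Add 5 hours leg 3 → 14:53 UTC.
Add 2 hours 49 minutes layover in Eucla → 17:42 UTC.
Add 1 hour and 59 minutes leg 4 → 19:41 UTC.
Karachi is UTC+5:00, so local arrival = 19:41 + 5:00 = 00:41 on Jul 30.

00:41 on July 30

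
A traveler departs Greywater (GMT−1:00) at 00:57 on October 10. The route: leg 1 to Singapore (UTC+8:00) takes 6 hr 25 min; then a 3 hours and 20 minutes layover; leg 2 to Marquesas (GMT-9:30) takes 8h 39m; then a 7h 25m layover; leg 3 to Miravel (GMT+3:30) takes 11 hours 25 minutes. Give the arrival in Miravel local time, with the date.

18:41 on October 11

Convert departure to UTC: 00:57 + 1:00 = 01:57 UTC on Oct 10.
Add 6 hours 25 minutes leg 1 → 08:22 UTC.
Add 3 hours and 20 minutes layover in Singapore → 11:42 UTC.
Add 8 hours and 39 minutes leg 2 → 20:21 UTC.
Add 7 hours and 25 minutes layover in Marquesas → 03:46 UTC (Oct 11).
Add 11 hours and 25 minutes leg 3 → 15:11 UTC.
Miravel is UTC+3:30, so local arrival = 15:11 + 3:30 = 18:41 on Oct 11.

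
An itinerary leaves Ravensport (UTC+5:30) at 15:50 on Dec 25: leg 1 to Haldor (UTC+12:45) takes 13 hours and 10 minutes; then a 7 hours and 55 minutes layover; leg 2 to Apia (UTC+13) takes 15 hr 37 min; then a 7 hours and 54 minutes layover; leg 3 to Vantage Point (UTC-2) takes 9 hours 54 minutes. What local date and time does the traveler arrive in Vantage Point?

Convert departure to UTC: 15:50 − 5:30 = 10:20 UTC on Dec 25.
Add 13 hours 10 minutes leg 1 → 23:30 UTC.
Add 7 hours and 55 minutes layover in Haldor → 07:25 UTC (Dec 26).
Add 15 hours and 37 minutes leg 2 → 23:02 UTC.
Add 7 hours and 54 minutes layover in Apia → 06:56 UTC (Dec 27).
Add 9 hours 54 minutes leg 3 → 16:50 UTC.
Vantage Point is UTC−2:00, so local arrival = 16:50 − 2:00 = 14:50 on Dec 27.

14:50 on December 27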